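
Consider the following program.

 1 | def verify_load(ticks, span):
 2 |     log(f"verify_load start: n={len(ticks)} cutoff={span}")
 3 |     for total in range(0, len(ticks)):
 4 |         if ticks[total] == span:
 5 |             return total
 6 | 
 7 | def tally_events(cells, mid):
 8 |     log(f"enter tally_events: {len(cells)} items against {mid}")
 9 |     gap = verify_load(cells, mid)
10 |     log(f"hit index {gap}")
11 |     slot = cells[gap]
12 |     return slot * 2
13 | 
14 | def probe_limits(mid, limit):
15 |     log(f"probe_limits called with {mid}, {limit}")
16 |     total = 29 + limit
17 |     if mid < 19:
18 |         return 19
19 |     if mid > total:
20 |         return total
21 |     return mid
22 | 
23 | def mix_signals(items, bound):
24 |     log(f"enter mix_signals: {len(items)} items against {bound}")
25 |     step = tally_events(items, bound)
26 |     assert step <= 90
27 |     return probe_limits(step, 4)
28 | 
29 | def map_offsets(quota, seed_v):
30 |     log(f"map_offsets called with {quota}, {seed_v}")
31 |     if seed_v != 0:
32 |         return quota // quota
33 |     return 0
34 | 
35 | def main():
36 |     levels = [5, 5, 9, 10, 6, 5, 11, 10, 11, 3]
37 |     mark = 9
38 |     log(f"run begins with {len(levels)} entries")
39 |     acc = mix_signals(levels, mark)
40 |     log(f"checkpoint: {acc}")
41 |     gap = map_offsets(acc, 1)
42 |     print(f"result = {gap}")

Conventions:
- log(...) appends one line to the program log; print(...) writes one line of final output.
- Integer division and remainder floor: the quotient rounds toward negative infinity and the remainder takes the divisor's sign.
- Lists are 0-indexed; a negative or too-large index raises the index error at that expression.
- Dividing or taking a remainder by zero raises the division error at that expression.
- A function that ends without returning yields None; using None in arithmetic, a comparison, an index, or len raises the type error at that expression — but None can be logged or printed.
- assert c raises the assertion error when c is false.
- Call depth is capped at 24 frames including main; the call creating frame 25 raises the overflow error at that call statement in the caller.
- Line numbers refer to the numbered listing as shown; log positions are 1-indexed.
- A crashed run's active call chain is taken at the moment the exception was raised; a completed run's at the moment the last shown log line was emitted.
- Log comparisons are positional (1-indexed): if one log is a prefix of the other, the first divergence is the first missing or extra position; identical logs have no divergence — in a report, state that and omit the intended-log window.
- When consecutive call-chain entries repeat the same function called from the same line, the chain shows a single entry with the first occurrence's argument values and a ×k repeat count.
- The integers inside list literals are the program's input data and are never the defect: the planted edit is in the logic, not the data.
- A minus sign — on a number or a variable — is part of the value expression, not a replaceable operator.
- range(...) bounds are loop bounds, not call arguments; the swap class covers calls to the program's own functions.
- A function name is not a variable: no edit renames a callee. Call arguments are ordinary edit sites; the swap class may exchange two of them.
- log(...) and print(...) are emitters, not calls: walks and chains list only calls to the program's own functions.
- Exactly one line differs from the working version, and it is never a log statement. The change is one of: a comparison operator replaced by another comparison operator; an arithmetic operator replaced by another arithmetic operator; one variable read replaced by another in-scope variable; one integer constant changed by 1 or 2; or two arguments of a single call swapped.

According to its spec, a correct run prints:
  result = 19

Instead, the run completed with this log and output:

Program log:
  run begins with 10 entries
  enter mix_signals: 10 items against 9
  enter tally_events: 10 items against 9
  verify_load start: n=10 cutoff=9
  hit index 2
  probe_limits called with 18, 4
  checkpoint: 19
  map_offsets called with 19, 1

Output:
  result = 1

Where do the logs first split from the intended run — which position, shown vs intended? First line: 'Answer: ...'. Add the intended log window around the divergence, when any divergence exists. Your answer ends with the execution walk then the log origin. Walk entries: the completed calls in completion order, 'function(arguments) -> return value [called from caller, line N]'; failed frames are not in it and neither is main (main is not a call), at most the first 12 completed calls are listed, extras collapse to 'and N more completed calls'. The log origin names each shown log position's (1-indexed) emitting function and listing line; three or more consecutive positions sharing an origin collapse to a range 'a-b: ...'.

Answer: there is none — every log position agrees.
Execution walk:
  verify_load([5, 5, 9, 10, 6, 5, 11, 10, 11, 3], 9) -> 2  [called from tally_events, line 9]
  tally_events([5, 5, 9, 10, 6, 5, 11, 10, 11, 3], 9) -> 18  [called from mix_signals, line 25]
  probe_limits(18, 4) -> 19  [called from mix_signals, line 27]
  mix_signals([5, 5, 9, 10, 6, 5, 11, 10, 11, 3], 9) -> 19  [called from main, line 39]
  map_offsets(19, 1) -> 1  [called from main, line 41]
Origin of each log line:
  1: emitted by main (line 38)
  2: emitted by mix_signals (line 24)
  3: emitted by tally_events (line 8)
  4: emitted by verify_load (line 2)
  5: emitted by tally_events (line 10)
  6: emitted by probe_limits (line 15)
  7: emitted by main (line 40)
  8: emitted by map_offsets (line 30)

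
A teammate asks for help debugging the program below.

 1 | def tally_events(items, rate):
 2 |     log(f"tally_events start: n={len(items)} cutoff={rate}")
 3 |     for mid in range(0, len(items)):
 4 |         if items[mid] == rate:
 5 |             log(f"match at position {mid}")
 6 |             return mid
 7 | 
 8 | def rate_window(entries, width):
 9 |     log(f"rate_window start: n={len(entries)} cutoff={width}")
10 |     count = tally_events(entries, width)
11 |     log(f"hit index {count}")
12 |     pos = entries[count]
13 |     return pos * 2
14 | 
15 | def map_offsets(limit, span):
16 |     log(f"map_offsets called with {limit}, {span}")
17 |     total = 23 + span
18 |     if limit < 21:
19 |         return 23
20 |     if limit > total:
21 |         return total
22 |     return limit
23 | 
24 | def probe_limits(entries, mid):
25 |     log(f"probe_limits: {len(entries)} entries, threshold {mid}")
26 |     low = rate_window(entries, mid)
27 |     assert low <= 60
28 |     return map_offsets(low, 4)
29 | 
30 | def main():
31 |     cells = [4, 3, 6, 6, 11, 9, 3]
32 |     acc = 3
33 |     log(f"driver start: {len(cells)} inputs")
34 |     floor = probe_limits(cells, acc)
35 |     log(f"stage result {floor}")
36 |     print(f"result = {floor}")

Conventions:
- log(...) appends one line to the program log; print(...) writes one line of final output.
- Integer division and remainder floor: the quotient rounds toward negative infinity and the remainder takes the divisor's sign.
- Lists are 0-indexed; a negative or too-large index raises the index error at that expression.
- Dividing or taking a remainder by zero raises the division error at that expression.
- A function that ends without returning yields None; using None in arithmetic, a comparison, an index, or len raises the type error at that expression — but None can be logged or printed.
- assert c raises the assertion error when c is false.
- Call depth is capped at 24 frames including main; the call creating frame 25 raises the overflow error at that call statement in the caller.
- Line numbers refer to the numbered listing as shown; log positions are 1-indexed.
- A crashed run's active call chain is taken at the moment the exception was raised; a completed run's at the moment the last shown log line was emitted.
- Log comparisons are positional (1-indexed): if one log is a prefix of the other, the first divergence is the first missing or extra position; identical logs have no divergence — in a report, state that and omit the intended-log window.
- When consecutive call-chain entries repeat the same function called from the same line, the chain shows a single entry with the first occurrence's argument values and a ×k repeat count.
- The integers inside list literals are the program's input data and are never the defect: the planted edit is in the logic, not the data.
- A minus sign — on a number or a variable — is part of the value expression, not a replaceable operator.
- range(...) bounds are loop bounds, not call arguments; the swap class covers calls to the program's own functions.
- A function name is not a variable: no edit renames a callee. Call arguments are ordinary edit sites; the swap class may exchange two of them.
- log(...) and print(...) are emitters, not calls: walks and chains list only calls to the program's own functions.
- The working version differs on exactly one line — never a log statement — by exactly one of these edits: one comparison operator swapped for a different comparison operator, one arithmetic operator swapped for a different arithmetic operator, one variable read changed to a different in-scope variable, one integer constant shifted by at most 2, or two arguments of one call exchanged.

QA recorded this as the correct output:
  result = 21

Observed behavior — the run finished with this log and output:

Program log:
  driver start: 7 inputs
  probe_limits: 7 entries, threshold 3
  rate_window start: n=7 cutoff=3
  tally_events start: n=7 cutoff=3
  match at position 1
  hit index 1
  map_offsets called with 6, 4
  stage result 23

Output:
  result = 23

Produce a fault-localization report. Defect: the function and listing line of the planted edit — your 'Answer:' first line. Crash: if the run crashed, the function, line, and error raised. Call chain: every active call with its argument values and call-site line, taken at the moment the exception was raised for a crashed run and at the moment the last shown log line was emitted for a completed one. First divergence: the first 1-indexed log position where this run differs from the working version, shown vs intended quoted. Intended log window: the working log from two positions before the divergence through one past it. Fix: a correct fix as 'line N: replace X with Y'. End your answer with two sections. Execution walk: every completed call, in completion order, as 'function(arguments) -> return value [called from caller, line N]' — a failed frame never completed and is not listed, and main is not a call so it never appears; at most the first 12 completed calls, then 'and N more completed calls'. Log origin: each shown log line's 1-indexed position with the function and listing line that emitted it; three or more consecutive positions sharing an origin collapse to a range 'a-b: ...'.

Answer: the defect is in map_offsets at line 19.
Key fact: Log line 8 is where behavior first shows: 'stage result 23' appears instead of 'stage result 21'.
Call chain: main.
First divergence: position 8 — the shown line 'stage result 23' should read 'stage result 21'.
Intended log window:
  6: hit index 1
  7: map_offsets called with 6, 4
  8: stage result 21
Execution walk:
  tally_events([4, 3, 6, 6, 11, 9, 3], 3) -> 1  [called from rate_window, line 10]
  rate_window([4, 3, 6, 6, 11, 9, 3], 3) -> 6  [called from probe_limits, line 26]
  map_offsets(6, 4) -> 23  [called from probe_limits, line 28]
  probe_limits([4, 3, 6, 6, 11, 9, 3], 3) -> 23  [called from main, line 34]
Origin of each log line:
  1: logged in main at line 33
  2: logged in probe_limits at line 25
  3: logged in rate_window at line 9
  4: logged in tally_events at line 2
  5: logged in tally_events at line 5
  6: logged in rate_window at line 11
  7: logged in map_offsets at line 16
  8: logged in main at line 35
A correct fix: line 19: replace `23` with `21`.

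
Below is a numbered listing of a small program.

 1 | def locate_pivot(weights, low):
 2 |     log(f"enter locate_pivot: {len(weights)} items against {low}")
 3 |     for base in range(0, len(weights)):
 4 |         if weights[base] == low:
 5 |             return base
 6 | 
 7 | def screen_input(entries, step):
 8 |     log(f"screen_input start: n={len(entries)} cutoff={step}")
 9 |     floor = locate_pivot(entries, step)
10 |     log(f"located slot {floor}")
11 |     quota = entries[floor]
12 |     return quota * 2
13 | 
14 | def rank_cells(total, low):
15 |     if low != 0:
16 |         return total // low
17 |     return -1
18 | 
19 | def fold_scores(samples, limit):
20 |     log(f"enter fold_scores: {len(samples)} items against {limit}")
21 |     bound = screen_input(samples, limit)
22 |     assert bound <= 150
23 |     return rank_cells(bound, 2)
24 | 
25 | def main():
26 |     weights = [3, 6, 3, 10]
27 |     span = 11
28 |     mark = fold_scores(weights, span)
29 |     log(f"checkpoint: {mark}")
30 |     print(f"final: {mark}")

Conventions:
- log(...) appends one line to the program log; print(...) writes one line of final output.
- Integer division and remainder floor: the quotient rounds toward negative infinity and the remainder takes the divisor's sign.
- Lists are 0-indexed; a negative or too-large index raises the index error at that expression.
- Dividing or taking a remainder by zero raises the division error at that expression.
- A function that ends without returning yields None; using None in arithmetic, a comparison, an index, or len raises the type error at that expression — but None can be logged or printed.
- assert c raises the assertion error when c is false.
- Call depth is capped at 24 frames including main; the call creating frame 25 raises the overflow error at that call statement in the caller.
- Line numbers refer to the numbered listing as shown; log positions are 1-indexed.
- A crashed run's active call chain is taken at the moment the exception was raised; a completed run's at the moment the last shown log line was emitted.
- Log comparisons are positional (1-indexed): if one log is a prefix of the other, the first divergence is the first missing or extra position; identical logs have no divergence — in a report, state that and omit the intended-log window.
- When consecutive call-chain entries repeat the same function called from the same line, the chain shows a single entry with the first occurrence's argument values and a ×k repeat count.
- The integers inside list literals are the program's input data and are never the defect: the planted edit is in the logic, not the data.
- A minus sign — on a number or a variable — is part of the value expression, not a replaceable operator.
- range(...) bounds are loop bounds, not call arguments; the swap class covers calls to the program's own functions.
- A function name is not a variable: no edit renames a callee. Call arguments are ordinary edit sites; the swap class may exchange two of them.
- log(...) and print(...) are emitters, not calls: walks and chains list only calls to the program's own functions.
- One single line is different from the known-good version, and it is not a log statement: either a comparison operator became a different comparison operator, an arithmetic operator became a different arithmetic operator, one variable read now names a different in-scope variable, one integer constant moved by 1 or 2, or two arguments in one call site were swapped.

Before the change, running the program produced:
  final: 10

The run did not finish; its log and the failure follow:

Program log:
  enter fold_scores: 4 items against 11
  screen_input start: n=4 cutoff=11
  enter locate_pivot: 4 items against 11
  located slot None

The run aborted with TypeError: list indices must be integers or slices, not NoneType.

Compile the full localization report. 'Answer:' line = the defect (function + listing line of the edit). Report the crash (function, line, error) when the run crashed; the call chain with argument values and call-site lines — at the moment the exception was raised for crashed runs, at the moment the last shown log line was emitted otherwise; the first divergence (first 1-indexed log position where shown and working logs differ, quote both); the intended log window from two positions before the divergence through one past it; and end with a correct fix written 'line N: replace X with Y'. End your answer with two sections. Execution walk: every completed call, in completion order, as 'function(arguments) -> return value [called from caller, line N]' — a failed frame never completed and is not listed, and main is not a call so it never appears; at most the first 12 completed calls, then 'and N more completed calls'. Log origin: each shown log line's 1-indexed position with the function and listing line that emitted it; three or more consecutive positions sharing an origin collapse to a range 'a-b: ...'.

Answer: the defect is in main at line 27.
Key fact: At log position 1 the runs split — shown 'enter fold_scores: 4 items against 11', but the working version logs 'enter fold_scores: 4 items against 10'.
Crash: screen_input, line 11, TypeError.
Call chain: main -> fold_scores([3, 6, 3, 10], 11) (called at line 28) -> screen_input([3, 6, 3, 10], 11) (called at line 21).
First divergence: at position 1 the run shows 'enter fold_scores: 4 items against 11' where the working version logs 'enter fold_scores: 4 items against 10'.
Intended log window:
  1: enter fold_scores: 4 items against 10
  2: screen_input start: n=4 cutoff=10
Execution walk:
  locate_pivot([3, 6, 3, 10], 11) -> None  [called from screen_input, line 9]
Origin of each log line:
  1: from fold_scores, line 20
  2: from screen_input, line 8
  3: from locate_pivot, line 2
  4: from screen_input, line 10
A correct fix: line 27: replace `11` with `10`.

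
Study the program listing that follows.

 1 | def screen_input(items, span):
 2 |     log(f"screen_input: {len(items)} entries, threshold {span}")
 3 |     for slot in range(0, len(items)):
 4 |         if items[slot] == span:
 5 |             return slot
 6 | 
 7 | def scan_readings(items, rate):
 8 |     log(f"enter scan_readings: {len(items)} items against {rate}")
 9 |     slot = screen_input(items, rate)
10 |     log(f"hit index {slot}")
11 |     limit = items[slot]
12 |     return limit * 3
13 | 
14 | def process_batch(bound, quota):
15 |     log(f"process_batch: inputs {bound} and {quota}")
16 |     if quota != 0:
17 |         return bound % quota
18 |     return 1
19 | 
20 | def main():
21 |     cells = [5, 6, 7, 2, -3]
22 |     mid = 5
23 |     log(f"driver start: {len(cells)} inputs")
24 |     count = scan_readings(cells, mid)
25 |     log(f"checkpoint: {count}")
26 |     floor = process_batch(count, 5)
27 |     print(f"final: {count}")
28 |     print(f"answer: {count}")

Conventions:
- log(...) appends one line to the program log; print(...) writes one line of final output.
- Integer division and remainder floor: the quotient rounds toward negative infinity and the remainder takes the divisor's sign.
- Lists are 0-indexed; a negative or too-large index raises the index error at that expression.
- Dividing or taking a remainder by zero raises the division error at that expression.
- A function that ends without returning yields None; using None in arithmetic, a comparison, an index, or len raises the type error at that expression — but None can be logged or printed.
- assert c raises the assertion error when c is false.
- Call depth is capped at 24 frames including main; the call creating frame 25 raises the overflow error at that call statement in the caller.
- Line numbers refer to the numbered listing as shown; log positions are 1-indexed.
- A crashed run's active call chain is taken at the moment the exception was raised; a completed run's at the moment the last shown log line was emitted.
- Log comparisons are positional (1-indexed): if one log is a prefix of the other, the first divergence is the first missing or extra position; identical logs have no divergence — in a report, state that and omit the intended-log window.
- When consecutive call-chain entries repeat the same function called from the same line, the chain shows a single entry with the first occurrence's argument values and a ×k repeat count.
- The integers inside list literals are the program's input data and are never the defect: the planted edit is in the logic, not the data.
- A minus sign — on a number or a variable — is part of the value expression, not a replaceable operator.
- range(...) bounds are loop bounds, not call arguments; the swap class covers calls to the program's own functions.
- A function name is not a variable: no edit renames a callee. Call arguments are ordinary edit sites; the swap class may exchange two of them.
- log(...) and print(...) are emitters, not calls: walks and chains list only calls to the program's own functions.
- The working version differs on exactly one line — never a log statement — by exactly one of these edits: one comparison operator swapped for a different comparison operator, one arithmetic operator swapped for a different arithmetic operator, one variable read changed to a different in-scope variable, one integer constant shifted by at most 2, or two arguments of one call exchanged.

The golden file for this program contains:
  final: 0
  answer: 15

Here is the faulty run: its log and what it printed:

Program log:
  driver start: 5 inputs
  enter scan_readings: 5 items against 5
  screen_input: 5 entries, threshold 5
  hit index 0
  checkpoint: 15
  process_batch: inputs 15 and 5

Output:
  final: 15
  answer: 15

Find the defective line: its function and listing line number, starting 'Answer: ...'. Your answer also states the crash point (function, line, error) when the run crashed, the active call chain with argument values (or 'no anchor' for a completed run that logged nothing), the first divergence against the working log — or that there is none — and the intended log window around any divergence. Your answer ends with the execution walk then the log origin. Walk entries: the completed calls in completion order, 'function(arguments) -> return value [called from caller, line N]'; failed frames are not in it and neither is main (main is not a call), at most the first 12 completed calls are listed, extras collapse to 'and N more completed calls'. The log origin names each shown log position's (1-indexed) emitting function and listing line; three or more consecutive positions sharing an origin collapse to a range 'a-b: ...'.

Answer: the defect is in main at line 27.
Core observation: Every logged value matches the working version; the printed result is what differs.
Call chain: main -> process_batch(15, 5) (called at line 26).
First divergence: there is none — every log position agrees.
Execution walk:
  screen_input([5, 6, 7, 2, -3], 5) -> 0  [called from scan_readings, line 9]
  scan_readings([5, 6, 7, 2, -3], 5) -> 15  [called from main, line 24]
  process_batch(15, 5) -> 0  [called from main, line 26]
Log line origins:
  1: emitted by main (line 23)
  2: emitted by scan_readings (line 8)
  3: emitted by screen_input (line 2)
  4: emitted by scan_readings (line 10)
  5: emitted by main (line 25)
  6: emitted by process_batch (line 15)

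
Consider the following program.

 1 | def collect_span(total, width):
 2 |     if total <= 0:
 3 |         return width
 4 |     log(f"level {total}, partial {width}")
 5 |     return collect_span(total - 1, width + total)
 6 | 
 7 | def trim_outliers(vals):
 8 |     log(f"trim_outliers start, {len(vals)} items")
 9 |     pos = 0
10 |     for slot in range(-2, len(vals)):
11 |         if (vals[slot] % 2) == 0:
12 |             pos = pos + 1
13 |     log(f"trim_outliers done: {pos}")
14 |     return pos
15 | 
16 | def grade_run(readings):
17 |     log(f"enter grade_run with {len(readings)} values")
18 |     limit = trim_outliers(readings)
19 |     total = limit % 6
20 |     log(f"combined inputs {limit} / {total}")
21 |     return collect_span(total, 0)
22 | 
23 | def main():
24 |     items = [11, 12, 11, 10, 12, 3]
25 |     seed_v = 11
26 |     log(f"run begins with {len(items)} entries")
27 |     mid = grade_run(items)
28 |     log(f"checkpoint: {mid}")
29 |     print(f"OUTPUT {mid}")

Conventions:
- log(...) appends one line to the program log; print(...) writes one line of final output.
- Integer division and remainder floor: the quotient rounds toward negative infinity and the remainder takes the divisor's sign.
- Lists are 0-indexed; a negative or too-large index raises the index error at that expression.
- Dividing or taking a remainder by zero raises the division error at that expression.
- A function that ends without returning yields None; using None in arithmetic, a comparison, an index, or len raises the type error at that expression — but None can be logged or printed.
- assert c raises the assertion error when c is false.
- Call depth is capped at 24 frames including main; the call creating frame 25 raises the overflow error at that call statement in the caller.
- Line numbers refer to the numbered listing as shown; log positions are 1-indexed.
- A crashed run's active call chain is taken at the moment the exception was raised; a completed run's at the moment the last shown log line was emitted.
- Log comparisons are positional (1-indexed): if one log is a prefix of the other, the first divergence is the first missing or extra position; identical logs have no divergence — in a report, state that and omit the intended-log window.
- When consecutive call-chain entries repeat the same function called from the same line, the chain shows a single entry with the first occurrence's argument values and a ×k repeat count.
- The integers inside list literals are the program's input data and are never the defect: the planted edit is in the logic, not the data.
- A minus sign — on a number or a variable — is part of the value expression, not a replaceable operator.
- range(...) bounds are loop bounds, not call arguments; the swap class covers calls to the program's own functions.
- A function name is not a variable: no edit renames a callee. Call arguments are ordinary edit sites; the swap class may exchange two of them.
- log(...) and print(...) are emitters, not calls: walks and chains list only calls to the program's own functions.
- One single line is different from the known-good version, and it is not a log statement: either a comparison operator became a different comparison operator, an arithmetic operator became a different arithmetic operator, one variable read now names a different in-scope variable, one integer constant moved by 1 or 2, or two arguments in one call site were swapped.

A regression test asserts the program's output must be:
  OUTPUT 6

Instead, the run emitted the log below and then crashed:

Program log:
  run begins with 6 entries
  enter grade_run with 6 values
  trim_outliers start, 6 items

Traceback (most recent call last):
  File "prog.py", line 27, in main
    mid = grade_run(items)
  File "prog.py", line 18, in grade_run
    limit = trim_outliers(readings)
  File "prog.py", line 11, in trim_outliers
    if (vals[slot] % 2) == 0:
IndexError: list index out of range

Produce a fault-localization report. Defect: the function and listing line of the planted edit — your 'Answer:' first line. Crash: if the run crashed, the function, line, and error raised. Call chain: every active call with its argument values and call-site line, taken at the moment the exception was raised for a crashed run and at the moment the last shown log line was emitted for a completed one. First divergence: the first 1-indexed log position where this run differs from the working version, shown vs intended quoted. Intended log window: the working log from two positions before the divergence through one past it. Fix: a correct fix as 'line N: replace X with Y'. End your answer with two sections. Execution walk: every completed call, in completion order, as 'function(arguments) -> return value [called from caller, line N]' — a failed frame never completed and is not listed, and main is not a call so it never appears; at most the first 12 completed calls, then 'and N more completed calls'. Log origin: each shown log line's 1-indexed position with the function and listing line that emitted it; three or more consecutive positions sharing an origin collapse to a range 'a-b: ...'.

Answer: the defect is in trim_outliers at line 10.
Key fact: The log ends early — 3 lines, where the working version next logs 'trim_outliers done: 3'.
Crash: trim_outliers, line 11, IndexError.
Call chain: main -> grade_run([11, 12, 11, 10, 12, 3]) (called at line 27) -> trim_outliers([11, 12, 11, 10, 12, 3]) (called at line 18).
First divergence: position 4 — after 3 matching lines the faulty run goes silent; intended next line 'trim_outliers done: 3'.
Intended log window:
  2: enter grade_run with 6 values
  3: trim_outliers start, 6 items
  4: trim_outliers done: 3
  5: combined inputs 3 / 3
Execution walk:
  (no call completed)
Origin of each log line:
  1: emitted by main (line 26)
  2: emitted by grade_run (line 17)
  3: emitted by trim_outliers (line 8)
A correct fix: line 10: replace `-2` with `0`.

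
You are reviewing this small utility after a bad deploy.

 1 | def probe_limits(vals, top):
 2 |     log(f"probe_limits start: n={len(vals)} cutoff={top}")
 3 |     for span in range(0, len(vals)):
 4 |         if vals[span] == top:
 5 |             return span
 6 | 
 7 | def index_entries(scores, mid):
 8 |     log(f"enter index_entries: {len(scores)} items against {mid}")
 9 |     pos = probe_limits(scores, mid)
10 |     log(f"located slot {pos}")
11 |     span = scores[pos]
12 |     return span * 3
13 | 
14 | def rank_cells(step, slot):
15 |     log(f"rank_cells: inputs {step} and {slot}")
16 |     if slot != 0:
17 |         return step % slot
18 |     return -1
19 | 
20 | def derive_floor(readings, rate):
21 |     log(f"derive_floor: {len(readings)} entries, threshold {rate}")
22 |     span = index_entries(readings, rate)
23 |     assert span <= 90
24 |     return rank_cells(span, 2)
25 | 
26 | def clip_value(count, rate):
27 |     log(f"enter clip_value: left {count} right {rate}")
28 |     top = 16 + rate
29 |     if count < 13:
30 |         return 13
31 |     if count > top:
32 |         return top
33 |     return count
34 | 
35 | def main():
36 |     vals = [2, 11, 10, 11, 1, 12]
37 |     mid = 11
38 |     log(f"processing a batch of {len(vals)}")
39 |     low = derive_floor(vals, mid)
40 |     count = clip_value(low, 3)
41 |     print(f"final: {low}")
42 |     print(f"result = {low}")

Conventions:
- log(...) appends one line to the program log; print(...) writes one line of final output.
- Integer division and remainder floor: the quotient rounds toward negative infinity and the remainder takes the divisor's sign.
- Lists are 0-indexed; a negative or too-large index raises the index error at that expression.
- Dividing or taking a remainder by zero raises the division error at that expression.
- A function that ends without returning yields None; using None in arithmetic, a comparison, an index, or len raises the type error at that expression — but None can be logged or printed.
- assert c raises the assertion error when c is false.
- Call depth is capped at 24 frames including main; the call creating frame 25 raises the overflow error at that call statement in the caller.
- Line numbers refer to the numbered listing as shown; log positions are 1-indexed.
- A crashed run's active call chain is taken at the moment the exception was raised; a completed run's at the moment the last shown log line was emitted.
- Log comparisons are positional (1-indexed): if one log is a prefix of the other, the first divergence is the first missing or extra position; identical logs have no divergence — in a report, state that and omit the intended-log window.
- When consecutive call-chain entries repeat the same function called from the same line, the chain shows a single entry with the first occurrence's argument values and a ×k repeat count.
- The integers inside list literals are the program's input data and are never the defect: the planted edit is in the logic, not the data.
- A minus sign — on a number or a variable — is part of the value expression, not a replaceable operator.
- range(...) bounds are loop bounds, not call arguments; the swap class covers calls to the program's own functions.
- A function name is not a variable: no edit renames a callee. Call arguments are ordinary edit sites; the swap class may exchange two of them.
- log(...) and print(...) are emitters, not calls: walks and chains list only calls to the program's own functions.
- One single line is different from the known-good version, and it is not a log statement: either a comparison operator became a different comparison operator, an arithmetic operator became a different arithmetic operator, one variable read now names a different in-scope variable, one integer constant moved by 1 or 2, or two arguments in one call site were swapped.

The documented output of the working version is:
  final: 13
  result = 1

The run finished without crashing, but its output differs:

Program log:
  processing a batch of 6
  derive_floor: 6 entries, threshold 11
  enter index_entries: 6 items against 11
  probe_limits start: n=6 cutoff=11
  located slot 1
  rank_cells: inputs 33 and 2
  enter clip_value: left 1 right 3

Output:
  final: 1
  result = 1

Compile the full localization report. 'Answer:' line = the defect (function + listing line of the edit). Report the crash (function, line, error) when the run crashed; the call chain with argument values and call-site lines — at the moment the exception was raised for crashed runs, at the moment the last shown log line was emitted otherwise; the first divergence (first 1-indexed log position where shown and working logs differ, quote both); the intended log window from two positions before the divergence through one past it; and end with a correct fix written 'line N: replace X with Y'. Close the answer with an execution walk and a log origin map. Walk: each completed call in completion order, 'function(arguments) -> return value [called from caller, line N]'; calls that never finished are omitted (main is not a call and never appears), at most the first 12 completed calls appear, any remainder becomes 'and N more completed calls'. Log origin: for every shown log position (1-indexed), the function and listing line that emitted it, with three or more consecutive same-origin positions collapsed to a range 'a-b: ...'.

Answer: the defect is in main at line 41.
Core observation: The logs agree in full; only the final output differs.
Call chain: main -> clip_value(1, 3) (called at line 40).
First divergence: none — the logs agree in full.
Execution walk:
  probe_limits([2, 11, 10, 11, 1, 12], 11) -> 1  [called from index_entries, line 9]
  index_entries([2, 11, 10, 11, 1, 12], 11) -> 33  [called from derive_floor, line 22]
  rank_cells(33, 2) -> 1  [called from derive_floor, line 24]
  derive_floor([2, 11, 10, 11, 1, 12], 11) -> 1  [called from main, line 39]
  clip_value(1, 3) -> 13  [called from main, line 40]
Log origin:
  1 — main, line 38
  2 — derive_floor, line 21
  3 — index_entries, line 8
  4 — probe_limits, line 2
  5 — index_entries, line 10
  6 — rank_cells, line 15
  7 — clip_value, line 27
A correct fix: line 41: replace `low` with `count`.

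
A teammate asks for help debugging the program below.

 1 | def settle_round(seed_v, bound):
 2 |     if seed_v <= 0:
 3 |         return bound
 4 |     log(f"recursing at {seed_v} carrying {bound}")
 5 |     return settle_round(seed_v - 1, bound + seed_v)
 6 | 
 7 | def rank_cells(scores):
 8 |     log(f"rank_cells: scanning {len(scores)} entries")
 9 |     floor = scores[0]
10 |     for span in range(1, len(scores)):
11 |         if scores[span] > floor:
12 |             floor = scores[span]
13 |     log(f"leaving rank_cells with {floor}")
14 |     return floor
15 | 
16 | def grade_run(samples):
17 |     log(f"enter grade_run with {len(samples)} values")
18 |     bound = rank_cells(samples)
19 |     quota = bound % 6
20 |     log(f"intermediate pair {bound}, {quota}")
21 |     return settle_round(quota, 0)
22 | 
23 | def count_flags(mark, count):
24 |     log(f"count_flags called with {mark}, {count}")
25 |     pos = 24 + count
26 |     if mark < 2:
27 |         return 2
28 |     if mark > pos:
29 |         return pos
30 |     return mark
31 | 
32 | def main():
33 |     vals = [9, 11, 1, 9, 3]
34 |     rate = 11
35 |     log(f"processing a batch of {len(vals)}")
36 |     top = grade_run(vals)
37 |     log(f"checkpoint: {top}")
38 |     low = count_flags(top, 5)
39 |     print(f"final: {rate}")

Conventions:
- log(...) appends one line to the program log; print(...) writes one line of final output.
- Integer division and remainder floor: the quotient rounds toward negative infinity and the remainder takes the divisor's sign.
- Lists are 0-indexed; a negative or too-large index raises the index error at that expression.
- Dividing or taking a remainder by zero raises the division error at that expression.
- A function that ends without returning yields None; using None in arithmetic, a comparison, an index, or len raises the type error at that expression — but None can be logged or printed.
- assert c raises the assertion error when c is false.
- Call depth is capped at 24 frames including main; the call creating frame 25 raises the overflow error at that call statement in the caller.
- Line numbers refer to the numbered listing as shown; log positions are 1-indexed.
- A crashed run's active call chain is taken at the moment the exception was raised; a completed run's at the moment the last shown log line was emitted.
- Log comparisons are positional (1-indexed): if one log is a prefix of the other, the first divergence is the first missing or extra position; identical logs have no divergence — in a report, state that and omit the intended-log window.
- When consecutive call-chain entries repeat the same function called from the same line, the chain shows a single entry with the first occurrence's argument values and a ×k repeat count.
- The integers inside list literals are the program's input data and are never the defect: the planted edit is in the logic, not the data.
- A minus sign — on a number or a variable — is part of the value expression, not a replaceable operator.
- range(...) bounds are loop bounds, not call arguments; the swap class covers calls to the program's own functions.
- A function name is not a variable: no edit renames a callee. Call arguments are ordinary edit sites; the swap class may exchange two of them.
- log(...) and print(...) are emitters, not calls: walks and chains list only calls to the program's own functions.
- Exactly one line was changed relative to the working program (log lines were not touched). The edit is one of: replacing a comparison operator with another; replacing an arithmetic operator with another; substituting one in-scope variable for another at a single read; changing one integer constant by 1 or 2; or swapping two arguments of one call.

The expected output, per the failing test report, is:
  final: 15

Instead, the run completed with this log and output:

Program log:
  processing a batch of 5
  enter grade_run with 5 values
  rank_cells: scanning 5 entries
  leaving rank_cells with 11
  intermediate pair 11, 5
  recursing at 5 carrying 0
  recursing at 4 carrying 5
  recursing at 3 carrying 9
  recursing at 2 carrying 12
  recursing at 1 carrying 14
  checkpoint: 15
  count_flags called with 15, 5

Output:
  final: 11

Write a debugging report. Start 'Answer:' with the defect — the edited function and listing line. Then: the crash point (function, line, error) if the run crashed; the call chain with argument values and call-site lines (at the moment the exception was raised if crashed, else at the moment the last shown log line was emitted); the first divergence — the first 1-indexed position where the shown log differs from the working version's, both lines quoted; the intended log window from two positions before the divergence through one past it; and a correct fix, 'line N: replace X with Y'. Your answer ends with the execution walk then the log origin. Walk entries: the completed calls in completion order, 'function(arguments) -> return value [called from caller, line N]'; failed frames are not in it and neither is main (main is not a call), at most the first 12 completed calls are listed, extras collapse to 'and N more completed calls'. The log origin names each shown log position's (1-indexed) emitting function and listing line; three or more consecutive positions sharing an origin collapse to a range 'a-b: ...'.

Answer: the defect is in main at line 39.
Core observation: Log streams are identical — the defect surfaces only in the printed output.
Call chain: main -> count_flags(15, 5) (called at line 38).
First divergence: there is none — every log position agrees.
Execution walk:
  rank_cells([9, 11, 1, 9, 3]) -> 11  [called from grade_run, line 18]
  settle_round(0, 15) -> 15  [called from settle_round, line 5]
  settle_round(1, 14) -> 15  [called from settle_round, line 5]
  settle_round(2, 12) -> 15  [called from settle_round, line 5]
  settle_round(3, 9) -> 15  [called from settle_round, line 5]
  settle_round(4, 5) -> 15  [called from settle_round, line 5]
  settle_round(5, 0) -> 15  [called from grade_run, line 21]
  grade_run([9, 11, 1, 9, 3]) -> 15  [called from main, line 36]
  count_flags(15, 5) -> 15  [called from main, line 38]
Log origin:
  1: logged in main at line 35
  2: logged in grade_run at line 17
  3: logged in rank_cells at line 8
  4: logged in rank_cells at line 13
  5: logged in grade_run at line 20
  6-10: logged in settle_round at line 4
  11: logged in main at line 37
  12: logged in count_flags at line 24
A correct fix: line 39: replace `rate` with `low`.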